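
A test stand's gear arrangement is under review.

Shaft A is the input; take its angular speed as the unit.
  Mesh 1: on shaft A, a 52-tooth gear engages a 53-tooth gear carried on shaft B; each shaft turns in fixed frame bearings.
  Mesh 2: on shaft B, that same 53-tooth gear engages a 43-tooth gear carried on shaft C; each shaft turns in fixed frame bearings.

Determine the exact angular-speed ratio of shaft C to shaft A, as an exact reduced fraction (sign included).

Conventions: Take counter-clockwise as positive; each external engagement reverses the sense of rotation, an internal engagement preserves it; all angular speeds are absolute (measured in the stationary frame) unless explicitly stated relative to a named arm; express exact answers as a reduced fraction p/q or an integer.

class = fixed-axis compound train [2 meshes; 2 ratios multiply, 2 sense flips]
mesh 1 [52T→53T]: running ratio 52/53, sense −
mesh 2 [53T→43T]: running ratio 52/43, sense +
ω_out/ω_in = 52/43

52/43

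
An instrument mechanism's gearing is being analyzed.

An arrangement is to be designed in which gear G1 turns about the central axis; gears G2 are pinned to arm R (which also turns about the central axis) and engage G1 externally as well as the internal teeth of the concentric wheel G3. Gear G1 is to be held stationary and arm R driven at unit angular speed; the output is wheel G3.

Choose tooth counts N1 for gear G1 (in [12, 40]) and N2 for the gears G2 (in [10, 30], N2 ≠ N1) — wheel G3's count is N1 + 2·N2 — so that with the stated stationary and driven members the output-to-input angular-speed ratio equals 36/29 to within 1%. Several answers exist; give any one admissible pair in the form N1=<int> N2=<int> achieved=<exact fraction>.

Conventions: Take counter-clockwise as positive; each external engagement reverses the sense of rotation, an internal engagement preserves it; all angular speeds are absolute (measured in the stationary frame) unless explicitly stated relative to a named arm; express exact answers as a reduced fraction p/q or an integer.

topology: planetary set — design target 36/29, arm = carrier (Willis)
Willis with ω_sun = 0: ω_ring/ω_arm = (N1+N3)/N3; set equal to 36/29  ⇒  N3/N1 = 1/(36/29 − 1) = 29/7
N3 = N1 + 2·N2  ⇒  N2/N1 = (N3/N1 − 1)/2 = (29/7 − 1)/2 = 11/7
smallest multiple with N1 ≥ 12 and N2 ≥ 10: k = 2  ⇒  N1 = 2·7 = 14, N2 = 2·11 = 22 (N1 ≤ 40, N2 ≤ 30, N2 ≠ N1 ✓), N3 = 14 + 2·22 = 58
check: (N1+N3)/N3 with N1 = 14, N3 = 58 gives 36/29; |achieved − target| = 0 ≤ 9/725 ✓

N1=14 N2=22 achieved=36/29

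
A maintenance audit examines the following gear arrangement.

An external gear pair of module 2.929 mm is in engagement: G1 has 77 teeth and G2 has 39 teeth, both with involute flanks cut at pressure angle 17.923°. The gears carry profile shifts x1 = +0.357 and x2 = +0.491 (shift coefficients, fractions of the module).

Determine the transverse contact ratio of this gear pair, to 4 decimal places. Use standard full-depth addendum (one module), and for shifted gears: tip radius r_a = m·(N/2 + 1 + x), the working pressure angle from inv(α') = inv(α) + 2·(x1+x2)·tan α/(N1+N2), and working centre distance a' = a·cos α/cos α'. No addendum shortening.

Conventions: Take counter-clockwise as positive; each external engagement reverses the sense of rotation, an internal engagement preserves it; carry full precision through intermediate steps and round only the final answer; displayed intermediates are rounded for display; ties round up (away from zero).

recognized (one external pair, fixed centres): single-mesh tooth geometry, m = 2.929, N1 = 77, N2 = 39
base radii: r_b1 = 107.294048, r_b2 = 54.343739
tip radii: r_a1 = 116.741153, r_a2 = 61.482639
inv(α') = inv(17.923°) + 2·(+0.357+0.491)·tan α/(77+39) = 0.01534804  ⇒  α' = 20.18991°
a' = a·cos α / cos α' = 169.8820·cos 17.923°/cos 20.18991° = 172.220057
action lengths: √(r_a1²−r_b1²) = 46.005260, √(r_a2²−r_b2²) = 28.755399
base pitch p_b = π·m·cos α = 8.755174
CR = (46.005260 + 28.755399 − 172.220057·sin 20.18991°)/8.755174 = 1.750032
contact ratio ≈ 1.7500

1.7500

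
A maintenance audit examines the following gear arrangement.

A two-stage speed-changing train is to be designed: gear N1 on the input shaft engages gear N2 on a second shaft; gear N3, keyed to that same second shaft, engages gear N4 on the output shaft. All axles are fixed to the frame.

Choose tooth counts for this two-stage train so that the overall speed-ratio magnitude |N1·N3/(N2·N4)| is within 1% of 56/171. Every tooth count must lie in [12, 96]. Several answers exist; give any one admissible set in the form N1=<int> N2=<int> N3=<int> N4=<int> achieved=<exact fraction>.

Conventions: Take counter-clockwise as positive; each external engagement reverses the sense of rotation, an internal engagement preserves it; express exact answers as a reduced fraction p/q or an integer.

N1=12 N2=19 N3=14 N4=27 achieved=56/171

topology: fixed-axis compound train — 2 stages, target 56/171
target = 56/171 in lowest terms: an exact hit needs N1·N3 = k·56 and N2·N4 = k·171 for one integer k, every count in [12, 96]; additionally prefer no 1:1 stage (N1 ≠ N2, N3 ≠ N4)
k = 1…2: no 1:1-free in-range split of k·56 and k·171 into factor pairs; take k = 3
k = 3: N1·N3 = 168 = 12·14, N2·N4 = 513 = 19·27
achieved = 12·14/(19·27) = 56/171; |achieved − target| = 0 ≤ 14/4275 ✓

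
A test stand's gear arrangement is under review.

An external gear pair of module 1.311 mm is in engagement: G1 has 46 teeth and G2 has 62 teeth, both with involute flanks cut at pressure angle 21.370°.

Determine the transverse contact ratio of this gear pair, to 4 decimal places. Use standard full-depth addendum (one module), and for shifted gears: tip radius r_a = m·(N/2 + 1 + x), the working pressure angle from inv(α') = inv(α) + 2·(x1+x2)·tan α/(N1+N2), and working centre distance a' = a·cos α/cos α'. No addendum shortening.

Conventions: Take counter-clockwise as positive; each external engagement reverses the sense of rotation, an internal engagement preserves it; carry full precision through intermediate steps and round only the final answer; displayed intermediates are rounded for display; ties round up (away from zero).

class = single-mesh tooth geometry [involute pair 46T × 62T, m = 1.311]
base radii: r_b1 = 28.079883, r_b2 = 37.846799
tip radii: r_a1 = 31.464000, r_a2 = 41.952000
no profile shift: α' = α, a' = a
action lengths: √(r_a1²−r_b1²) = 14.195192, √(r_a2²−r_b2²) = 18.099451
base pitch p_b = π·m·cos α = 3.835459
CR = (14.195192 + 18.099451 − 70.794000·sin 21.37000°)/3.835459 = 1.694210
contact ratio ≈ 1.6942

1.6942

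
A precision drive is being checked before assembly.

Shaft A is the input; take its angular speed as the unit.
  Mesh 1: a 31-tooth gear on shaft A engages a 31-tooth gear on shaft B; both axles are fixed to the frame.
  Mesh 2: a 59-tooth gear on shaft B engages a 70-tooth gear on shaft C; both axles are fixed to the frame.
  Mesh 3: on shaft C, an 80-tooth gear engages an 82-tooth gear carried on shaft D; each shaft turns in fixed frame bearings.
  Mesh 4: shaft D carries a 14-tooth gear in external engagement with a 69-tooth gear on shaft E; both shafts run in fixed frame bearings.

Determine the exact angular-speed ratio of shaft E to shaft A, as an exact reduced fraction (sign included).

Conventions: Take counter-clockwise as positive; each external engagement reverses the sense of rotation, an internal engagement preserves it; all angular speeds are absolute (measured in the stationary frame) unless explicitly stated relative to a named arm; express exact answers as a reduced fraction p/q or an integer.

class = fixed-axis compound train [4 meshes; 4 ratios multiply, 4 sense flips]
mesh 1 [31T→31T]: running ratio 1, sense −
mesh 2 [59T→70T]: running ratio 59/70, sense +
mesh 3 [80T→82T]: running ratio 236/287, sense −
mesh 4 [14T→69T]: running ratio 472/2829, sense +
ω_out/ω_in = 472/2829

472/2829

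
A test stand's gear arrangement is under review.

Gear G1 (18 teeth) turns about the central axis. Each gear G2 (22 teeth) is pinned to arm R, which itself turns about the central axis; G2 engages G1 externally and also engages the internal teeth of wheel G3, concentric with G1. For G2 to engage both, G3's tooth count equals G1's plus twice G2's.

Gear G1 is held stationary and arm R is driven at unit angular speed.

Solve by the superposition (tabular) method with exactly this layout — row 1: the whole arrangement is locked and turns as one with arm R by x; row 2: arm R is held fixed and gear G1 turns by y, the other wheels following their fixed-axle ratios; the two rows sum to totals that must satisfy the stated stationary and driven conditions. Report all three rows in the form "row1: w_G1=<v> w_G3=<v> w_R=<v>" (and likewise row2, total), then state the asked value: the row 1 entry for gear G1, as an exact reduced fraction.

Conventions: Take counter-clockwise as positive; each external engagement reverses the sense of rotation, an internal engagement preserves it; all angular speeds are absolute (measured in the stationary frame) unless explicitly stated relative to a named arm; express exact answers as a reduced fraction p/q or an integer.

class = planetary set [G3 = 18+2·22 = 62; Willis about the carrier]
row 1 — lock + rotate with arm: ω_sun = ω_ring = ω_arm = x
row 2: sun turns y, ring = −(18/62)·y, arm 0
boundary: total ω_sun = x + y = 0 and total ω_arm = x = 1  ⇒  y = -1, x = 1
row 2 ring = −(18/62)·(-1) = 9/31
totals (row 1 + row 2): sun 1 + (-1) = 0, ring 1 + 9/31 = 40/31, arm 1 + 0 = 1
asked cell (row1, sun) = 1

row1: w_G1=1 w_G3=1 w_R=1
row2: w_G1=-1 w_G3=9/31 w_R=0
total: w_G1=0 w_G3=40/31 w_R=1
asked value: 1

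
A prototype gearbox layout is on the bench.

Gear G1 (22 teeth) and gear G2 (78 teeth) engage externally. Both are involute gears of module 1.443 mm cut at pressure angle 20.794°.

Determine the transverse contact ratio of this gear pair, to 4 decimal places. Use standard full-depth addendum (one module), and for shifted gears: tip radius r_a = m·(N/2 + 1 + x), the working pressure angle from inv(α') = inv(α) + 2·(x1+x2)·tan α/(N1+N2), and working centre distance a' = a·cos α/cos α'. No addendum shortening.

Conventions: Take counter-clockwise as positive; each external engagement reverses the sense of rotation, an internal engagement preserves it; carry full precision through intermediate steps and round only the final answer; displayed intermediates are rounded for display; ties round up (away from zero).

1.6640

class = single-mesh tooth geometry [involute pair 22T × 78T, m = 1.443]
base radii: r_b1 = 14.839078, r_b2 = 52.611277
tip radii: r_a1 = 17.316000, r_a2 = 57.720000
no profile shift: α' = α, a' = a
action lengths: √(r_a1²−r_b1²) = 8.924439, √(r_a2²−r_b2²) = 23.741355
base pitch p_b = π·m·cos α = 4.238031
CR = (8.924439 + 23.741355 − 72.150000·sin 20.79400°)/4.238031 = 1.663954
contact ratio ≈ 1.6640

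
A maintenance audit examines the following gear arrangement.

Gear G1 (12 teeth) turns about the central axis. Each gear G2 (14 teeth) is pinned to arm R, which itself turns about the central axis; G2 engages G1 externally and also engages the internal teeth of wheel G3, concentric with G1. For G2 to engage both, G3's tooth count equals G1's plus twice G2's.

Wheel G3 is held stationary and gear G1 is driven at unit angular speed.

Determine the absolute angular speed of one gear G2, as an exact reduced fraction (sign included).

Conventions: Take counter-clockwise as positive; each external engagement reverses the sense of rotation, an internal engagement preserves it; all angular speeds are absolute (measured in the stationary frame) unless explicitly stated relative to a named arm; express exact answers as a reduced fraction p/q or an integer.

topology: planetary set — G1 12T / G2 14T / G3 40T, arm = carrier (Willis)
ring teeth: 12 + 2·14 = 40
12(ω_sun−ω_arm) = −40(ω_ring−ω_arm),  ω_ring = 0, ω_sun = 1
12(1−ω_arm) = −40(0−ω_arm)  ⇒  52·ω_arm = 12  ⇒  ω_arm = 3/13
sun–planet mesh: 12·(1−3/13) = −14·(ω_p−ω_arm)  ⇒  ω_p−ω_arm = -60/91
ω_p = 3/13 − 60/91 = -3/7
exact speed ratio = -3/7

-3/7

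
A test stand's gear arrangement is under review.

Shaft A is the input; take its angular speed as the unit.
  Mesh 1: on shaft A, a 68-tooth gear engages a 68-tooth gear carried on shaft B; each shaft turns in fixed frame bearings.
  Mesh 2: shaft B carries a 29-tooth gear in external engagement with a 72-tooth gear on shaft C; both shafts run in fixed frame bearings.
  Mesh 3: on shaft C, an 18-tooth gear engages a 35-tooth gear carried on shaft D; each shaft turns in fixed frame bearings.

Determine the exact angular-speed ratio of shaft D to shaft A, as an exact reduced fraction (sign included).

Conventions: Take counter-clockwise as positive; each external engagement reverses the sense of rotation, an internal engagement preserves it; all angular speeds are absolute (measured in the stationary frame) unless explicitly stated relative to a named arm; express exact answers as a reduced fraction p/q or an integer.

-29/140

class = fixed-axis compound train [3 meshes; 3 ratios multiply, 3 sense flips]
mesh 1 [68T→68T]: running ratio 1, sense −
mesh 2 [29T→72T]: running ratio 29/72, sense +
mesh 3 [18T→35T]: running ratio 29/140, sense −
ω_out/ω_in = -29/140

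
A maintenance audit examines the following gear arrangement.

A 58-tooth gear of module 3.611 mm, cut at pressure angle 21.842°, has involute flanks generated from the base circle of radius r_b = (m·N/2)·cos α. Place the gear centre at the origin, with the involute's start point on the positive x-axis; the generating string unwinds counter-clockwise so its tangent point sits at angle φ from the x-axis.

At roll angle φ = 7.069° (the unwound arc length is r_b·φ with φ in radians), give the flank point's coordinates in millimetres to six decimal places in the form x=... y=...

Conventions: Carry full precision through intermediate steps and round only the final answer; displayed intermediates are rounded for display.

single-mesh involute tooth geometry (58T wheel at module 3.611)
pitch radius r_p = m·N/2 = 3.611·58/2 = 104.719000
base radius r_b = r_p·cos α = 104.719000·cos 21.842° = 97.201574
roll angle φ = 7.069° = 0.12337732 rad
x = r_b·(cos φ + φ·sin φ) = 97.938560
y = r_b·(sin φ − φ·cos φ) = 0.060757

x=97.938560 y=0.060757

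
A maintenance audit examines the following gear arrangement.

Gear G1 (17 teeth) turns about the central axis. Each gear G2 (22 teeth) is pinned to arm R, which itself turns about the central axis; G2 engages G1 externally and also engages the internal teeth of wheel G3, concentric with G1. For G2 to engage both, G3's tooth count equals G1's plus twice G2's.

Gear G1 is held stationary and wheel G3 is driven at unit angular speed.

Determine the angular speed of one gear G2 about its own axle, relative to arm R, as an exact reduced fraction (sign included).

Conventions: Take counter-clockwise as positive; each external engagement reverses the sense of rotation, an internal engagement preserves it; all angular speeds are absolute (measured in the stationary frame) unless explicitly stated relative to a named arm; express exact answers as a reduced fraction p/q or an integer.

class = planetary set [G3 = 17+2·22 = 61; Willis about the carrier]
ring teeth: 17 + 2·22 = 61
17(ω_sun−ω_arm) = −61(ω_ring−ω_arm),  ω_sun = 0, ω_ring = 1
17(0−ω_arm) = −61(1−ω_arm)  ⇒  78·ω_arm = 61  ⇒  ω_arm = 61/78
sun–planet mesh: 17·(0−61/78) = −22·(ω_p−ω_arm)  ⇒  ω_p−ω_arm = 1037/1716
exact speed ratio = 1037/1716

1037/1716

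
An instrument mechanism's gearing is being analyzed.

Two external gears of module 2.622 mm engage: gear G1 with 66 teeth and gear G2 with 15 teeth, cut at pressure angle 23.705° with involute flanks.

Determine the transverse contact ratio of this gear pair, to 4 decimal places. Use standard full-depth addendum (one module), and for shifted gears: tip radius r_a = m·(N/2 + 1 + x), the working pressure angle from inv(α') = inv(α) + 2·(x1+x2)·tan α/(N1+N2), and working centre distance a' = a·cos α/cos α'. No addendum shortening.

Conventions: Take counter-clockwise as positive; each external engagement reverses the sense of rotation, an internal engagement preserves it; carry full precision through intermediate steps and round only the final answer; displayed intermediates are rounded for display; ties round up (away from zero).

single-mesh involute tooth geometry (66T engaging 15T at module 2.622)
base radii: r_b1 = 79.225586, r_b2 = 18.005815
tip radii: r_a1 = 89.148000, r_a2 = 22.287000
no profile shift: α' = α, a' = a
action lengths: √(r_a1²−r_b1²) = 40.873860, √(r_a2²−r_b2²) = 13.133963
base pitch p_b = π·m·cos α = 7.542258
CR = (40.873860 + 13.133963 − 106.191000·sin 23.70500°)/7.542258 = 1.500360
contact ratio ≈ 1.5004

1.5004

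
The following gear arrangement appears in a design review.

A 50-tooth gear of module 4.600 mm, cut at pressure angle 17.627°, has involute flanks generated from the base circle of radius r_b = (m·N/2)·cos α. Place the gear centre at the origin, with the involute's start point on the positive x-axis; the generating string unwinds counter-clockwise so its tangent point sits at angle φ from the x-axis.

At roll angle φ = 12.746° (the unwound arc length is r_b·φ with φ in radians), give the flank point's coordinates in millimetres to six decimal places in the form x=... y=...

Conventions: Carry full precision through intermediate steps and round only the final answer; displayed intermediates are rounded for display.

single-mesh involute tooth geometry (50T wheel at module 4.600)
pitch radius r_p = m·N/2 = 4.600·50/2 = 115.000000
base radius r_b = r_p·cos α = 115.000000·cos 17.627° = 109.600528
roll angle φ = 12.746° = 0.22245967 rad
x = r_b·(cos φ + φ·sin φ) = 112.279040
y = r_b·(sin φ − φ·cos φ) = 0.400216

x=112.279040 y=0.400216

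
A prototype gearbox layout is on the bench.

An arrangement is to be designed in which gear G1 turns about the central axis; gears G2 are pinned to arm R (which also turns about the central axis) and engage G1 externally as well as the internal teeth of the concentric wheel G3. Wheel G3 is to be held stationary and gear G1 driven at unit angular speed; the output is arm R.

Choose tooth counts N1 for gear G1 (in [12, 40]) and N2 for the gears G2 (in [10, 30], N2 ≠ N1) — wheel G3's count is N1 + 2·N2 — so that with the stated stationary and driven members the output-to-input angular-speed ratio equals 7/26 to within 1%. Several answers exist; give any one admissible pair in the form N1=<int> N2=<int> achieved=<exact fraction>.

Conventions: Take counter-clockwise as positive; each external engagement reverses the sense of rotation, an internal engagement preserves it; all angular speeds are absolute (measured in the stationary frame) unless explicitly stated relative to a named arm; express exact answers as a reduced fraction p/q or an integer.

N1=14 N2=12 achieved=7/26

topology: planetary set — design target 7/26, arm = carrier (Willis)
Willis with ω_ring = 0: ω_arm/ω_sun = N1/(N1+N3); set equal to 7/26  ⇒  N3/N1 = 1/(7/26) − 1 = 19/7
N3 = N1 + 2·N2  ⇒  N2/N1 = (N3/N1 − 1)/2 = (19/7 − 1)/2 = 6/7
smallest multiple with N1 ≥ 12 and N2 ≥ 10: k = 2  ⇒  N1 = 2·7 = 14, N2 = 2·6 = 12 (N1 ≤ 40, N2 ≤ 30, N2 ≠ N1 ✓), N3 = 14 + 2·12 = 38
check: N1/(N1+N3) with N1 = 14, N3 = 38 gives 7/26; |achieved − target| = 0 ≤ 7/2600 ✓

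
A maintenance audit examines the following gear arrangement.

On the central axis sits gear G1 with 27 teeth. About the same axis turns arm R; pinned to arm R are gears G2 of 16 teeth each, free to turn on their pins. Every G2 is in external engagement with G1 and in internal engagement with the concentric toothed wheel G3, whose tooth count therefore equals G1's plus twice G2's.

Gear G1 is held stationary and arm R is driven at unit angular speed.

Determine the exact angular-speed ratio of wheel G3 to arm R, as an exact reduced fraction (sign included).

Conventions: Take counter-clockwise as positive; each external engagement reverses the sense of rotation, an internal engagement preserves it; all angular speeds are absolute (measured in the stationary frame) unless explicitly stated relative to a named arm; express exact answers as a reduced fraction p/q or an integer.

topology: planetary set — G1 27T / G2 16T / G3 59T, arm = carrier (Willis)
ring teeth: 27 + 2·16 = 59
27(ω_sun−ω_arm) = −59(ω_ring−ω_arm),  ω_sun = 0, ω_arm = 1
ω_ring = 1 − (27/59)(0−1) = 86/59
ω_out/ω_in = 86/59

86/59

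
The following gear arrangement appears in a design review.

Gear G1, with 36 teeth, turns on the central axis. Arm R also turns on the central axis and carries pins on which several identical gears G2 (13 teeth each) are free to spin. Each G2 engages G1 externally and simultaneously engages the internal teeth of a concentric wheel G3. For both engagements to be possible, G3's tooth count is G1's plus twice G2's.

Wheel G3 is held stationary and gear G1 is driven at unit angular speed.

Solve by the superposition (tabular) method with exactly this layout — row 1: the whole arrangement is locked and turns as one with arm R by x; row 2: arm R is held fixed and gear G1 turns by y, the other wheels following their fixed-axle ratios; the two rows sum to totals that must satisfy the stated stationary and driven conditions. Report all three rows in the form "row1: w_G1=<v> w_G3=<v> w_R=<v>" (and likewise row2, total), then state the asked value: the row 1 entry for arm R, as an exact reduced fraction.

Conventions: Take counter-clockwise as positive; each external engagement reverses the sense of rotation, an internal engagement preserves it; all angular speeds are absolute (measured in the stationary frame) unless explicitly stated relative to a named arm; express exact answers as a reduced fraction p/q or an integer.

row1: w_G1=18/49 w_G3=18/49 w_R=18/49
row2: w_G1=31/49 w_G3=-18/49 w_R=0
total: w_G1=1 w_G3=0 w_R=18/49
asked value: 18/49

planetary set (36T centre, 13T on arm, 62T internal) — Willis relation
row 1: whole set turns with the arm by x
superposition row 2 [arm held]: sun y, ring −(36/62)·y, arm 0
boundary: total ω_ring = x − (36/62)·y = 0 and total ω_sun = x + y = 1  ⇒  y = 31/49, x = 18/49
row 2 ring = −(36/62)·31/49 = -18/49
totals (row 1 + row 2): sun 18/49 + 31/49 = 1, ring 18/49 + (-18/49) = 0, arm 18/49 + 0 = 18/49
asked cell (row1, arm) = 18/49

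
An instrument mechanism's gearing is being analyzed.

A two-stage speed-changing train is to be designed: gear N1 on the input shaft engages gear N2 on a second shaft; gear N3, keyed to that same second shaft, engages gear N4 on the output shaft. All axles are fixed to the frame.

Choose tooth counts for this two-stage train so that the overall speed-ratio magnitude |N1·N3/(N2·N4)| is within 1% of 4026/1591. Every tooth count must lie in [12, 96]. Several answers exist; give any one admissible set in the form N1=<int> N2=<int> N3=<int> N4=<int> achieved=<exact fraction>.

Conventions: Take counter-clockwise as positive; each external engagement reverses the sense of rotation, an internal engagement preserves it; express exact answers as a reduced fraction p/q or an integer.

N1=61 N2=37 N3=66 N4=43 achieved=4026/1591

class = fixed-axis compound train [2-stage, 4026/1591 wanted]
target = 4026/1591 in lowest terms: an exact hit needs N1·N3 = k·4026 and N2·N4 = k·1591 for one integer k, every count in [12, 96]; additionally prefer no 1:1 stage (N1 ≠ N2, N3 ≠ N4)
k = 1: N1·N3 = 4026 = 61·66, N2·N4 = 1591 = 37·43
achieved = 61·66/(37·43) = 4026/1591; |achieved − target| = 0 ≤ 2013/79550 ✓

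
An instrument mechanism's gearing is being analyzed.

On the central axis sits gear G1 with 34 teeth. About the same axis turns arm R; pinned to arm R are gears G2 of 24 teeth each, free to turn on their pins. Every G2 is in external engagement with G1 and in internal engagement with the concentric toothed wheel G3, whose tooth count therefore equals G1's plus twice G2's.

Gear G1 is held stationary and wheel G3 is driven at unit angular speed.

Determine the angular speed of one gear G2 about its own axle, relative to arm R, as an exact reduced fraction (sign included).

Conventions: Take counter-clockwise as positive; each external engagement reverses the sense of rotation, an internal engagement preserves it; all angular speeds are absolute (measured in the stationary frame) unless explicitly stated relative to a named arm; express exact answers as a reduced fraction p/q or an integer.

class = planetary set [G3 = 34+2·24 = 82; Willis about the carrier]
ring teeth: 34 + 2·24 = 82
34(ω_sun−ω_arm) = −82(ω_ring−ω_arm),  ω_sun = 0, ω_ring = 1
34(0−ω_arm) = −82(1−ω_arm)  ⇒  116·ω_arm = 82  ⇒  ω_arm = 41/58
sun–planet mesh: 34·(0−41/58) = −24·(ω_p−ω_arm)  ⇒  ω_p−ω_arm = 697/696
exact speed ratio = 697/696

697/696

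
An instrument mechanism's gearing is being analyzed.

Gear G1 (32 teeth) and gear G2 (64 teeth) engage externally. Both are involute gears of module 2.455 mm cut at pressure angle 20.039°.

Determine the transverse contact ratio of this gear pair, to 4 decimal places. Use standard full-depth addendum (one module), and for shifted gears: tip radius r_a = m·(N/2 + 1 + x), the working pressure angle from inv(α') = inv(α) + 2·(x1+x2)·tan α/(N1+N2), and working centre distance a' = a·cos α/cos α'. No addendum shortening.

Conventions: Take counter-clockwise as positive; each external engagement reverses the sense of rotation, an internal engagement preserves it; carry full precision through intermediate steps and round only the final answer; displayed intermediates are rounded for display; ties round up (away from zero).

class = single-mesh tooth geometry [involute pair 32T × 64T, m = 2.455]
base radii: r_b1 = 36.901973, r_b2 = 73.803946
tip radii: r_a1 = 41.735000, r_a2 = 81.015000
no profile shift: α' = α, a' = a
action lengths: √(r_a1²−r_b1²) = 19.494989, √(r_a2²−r_b2²) = 33.412689
base pitch p_b = π·m·cos α = 7.245685
CR = (19.494989 + 33.412689 − 117.840000·sin 20.03900°)/7.245685 = 1.729120
contact ratio ≈ 1.7291

1.7291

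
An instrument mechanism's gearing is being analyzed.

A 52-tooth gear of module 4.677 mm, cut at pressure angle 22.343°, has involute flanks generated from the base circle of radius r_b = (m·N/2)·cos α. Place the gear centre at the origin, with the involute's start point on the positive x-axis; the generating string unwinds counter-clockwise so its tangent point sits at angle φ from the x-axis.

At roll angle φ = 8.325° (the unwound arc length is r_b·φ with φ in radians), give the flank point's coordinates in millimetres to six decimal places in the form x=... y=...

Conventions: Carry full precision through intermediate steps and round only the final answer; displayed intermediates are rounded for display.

x=113.653677 y=0.114761

class = single-mesh tooth geometry [base-circle involute, m = 4.677, 52T]
pitch radius r_p = m·N/2 = 4.677·52/2 = 121.602000
base radius r_b = r_p·cos α = 121.602000·cos 22.343° = 112.472691
roll angle φ = 8.325° = 0.14529866 rad
x = r_b·(cos φ + φ·sin φ) = 113.653677
y = r_b·(sin φ − φ·cos φ) = 0.114761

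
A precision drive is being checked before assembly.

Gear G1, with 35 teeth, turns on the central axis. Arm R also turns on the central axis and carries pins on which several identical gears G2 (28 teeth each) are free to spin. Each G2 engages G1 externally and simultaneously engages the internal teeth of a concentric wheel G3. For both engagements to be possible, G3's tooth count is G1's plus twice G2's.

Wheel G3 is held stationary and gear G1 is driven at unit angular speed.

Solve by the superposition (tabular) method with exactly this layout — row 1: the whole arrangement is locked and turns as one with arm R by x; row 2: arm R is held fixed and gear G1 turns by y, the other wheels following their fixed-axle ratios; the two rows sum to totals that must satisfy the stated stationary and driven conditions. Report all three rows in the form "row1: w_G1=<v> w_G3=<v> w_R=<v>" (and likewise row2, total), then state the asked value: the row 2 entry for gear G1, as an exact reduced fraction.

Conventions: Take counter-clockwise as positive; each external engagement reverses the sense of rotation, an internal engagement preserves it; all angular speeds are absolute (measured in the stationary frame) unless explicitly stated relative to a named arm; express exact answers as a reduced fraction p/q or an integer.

planetary set (35T centre, 28T on arm, 91T internal) — Willis relation
row 1 (train locked, turned with arm): all members turn x
row 2 — arm fixed, fixed-axis ratios: sun y, ring −(35/91)·y, arm 0
boundary: total ω_ring = x − (35/91)·y = 0 and total ω_sun = x + y = 1  ⇒  y = 13/18, x = 5/18
row 2 ring = −(35/91)·13/18 = -5/18
totals (row 1 + row 2): sun 5/18 + 13/18 = 1, ring 5/18 + (-5/18) = 0, arm 5/18 + 0 = 5/18
asked cell (row2, sun) = 13/18

row1: w_G1=5/18 w_G3=5/18 w_R=5/18
row2: w_G1=13/18 w_G3=-5/18 w_R=0
total: w_G1=1 w_G3=0 w_R=5/18
asked value: 13/18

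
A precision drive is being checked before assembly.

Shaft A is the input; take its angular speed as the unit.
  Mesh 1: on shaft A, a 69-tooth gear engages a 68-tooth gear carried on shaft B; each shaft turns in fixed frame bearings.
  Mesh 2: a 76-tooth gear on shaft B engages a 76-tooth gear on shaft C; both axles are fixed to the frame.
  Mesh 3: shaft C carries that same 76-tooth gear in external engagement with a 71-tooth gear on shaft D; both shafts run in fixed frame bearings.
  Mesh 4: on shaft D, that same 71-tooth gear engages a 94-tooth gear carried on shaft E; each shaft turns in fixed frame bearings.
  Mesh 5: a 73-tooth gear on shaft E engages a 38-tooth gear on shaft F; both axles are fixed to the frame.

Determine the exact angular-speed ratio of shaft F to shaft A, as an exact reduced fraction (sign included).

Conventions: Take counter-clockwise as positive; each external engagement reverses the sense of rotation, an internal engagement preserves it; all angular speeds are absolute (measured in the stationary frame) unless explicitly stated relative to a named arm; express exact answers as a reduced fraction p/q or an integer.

class = fixed-axis compound train [5 meshes; 5 ratios multiply, 5 sense flips]
mesh 1 [69T→68T]: running ratio 69/68, sense −
mesh 2 [76T→76T]: running ratio 69/68, sense +
mesh 3 [76T→71T]: running ratio 1311/1207, sense −
mesh 4 [71T→94T]: running ratio 1311/1598, sense +
mesh 5 [73T→38T]: running ratio 5037/3196, sense −
ω_out/ω_in = -5037/3196

-5037/3196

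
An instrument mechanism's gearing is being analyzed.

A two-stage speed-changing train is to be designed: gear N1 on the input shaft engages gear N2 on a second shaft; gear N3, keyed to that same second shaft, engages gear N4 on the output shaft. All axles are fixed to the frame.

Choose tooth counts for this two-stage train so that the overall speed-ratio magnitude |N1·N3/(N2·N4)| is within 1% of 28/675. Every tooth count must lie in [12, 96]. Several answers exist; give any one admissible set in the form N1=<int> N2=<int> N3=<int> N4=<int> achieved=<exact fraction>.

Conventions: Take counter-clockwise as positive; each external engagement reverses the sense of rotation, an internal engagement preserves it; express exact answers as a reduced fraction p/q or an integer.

N1=12 N2=45 N3=14 N4=90 achieved=28/675

class = fixed-axis compound train [2-stage, 28/675 wanted]
target = 28/675 in lowest terms: an exact hit needs N1·N3 = k·28 and N2·N4 = k·675 for one integer k, every count in [12, 96]; additionally prefer no 1:1 stage (N1 ≠ N2, N3 ≠ N4)
k = 1…5: no 1:1-free in-range split of k·28 and k·675 into factor pairs; take k = 6
k = 6: N1·N3 = 168 = 12·14, N2·N4 = 4050 = 45·90
achieved = 12·14/(45·90) = 28/675; |achieved − target| = 0 ≤ 7/16875 ✓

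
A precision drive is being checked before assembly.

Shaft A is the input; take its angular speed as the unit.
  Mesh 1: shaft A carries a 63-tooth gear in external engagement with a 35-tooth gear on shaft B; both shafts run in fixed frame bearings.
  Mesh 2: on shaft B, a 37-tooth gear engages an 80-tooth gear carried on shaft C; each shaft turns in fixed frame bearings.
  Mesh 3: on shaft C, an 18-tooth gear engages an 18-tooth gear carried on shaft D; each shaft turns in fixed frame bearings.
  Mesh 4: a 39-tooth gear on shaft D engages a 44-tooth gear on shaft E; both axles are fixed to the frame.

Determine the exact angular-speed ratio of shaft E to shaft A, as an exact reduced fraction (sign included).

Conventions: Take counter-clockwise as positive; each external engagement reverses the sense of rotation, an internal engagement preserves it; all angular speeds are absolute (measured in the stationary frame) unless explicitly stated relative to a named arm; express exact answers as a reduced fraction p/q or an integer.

class = fixed-axis compound train [4 meshes; 4 ratios multiply, 4 sense flips]
mesh 1 [63T→35T]: running ratio 9/5, sense −
mesh 2 [37T→80T]: running ratio 333/400, sense +
mesh 3 [18T→18T]: running ratio 333/400, sense −
mesh 4 [39T→44T]: running ratio 12987/17600, sense +
ω_out/ω_in = 12987/17600

12987/17600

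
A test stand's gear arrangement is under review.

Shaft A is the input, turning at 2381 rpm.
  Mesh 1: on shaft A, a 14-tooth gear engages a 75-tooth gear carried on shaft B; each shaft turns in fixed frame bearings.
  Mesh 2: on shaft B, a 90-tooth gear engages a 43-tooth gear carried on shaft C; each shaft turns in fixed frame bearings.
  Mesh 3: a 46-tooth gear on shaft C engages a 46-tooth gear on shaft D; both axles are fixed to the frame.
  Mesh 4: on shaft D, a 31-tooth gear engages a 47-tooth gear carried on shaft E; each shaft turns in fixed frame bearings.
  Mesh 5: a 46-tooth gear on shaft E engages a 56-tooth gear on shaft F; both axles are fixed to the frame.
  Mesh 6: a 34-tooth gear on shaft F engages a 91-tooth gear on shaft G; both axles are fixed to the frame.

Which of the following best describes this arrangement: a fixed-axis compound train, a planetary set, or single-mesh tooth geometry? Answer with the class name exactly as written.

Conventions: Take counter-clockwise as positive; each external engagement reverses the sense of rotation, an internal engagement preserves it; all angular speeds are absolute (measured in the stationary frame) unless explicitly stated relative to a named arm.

topology: fixed-axis compound train — 6 meshes, A→G
classification: fixed-axis compound train

fixed-axis compound train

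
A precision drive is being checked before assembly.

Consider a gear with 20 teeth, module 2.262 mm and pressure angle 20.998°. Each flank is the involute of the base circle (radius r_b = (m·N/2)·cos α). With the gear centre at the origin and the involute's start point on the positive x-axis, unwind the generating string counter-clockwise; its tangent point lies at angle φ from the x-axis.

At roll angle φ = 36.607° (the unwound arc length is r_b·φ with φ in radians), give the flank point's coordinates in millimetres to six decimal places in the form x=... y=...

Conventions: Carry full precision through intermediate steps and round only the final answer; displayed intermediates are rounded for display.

x=24.998132 y=1.762059

single-mesh involute tooth geometry (20T wheel at module 2.262)
pitch radius r_p = m·N/2 = 2.262·20/2 = 22.620000
base radius r_b = r_p·cos α = 22.620000·cos 20.998° = 21.117872
roll angle φ = 36.607° = 0.63891268 rad
x = r_b·(cos φ + φ·sin φ) = 24.998132
y = r_b·(sin φ − φ·cos φ) = 1.762059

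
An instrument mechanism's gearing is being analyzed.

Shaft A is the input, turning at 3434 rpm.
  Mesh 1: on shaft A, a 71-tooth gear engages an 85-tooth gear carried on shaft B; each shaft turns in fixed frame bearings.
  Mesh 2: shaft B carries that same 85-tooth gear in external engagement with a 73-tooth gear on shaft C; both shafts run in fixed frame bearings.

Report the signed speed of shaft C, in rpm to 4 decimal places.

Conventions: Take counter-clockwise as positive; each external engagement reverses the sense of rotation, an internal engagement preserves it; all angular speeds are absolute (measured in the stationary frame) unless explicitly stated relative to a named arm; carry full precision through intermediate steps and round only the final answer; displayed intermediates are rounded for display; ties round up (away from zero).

+3339.9178 rpm

recognized (3 fixed axles, 2 meshes): fixed-axis compound train
mesh 1 [71T→85T]: ω = 3434.0000×71/85 = 2868.4000 rpm, sense flips to −
mesh 2 [85T→73T]: ω = 2868.4000×85/73 = 3339.9178 rpm, sense flips to +
signed output speed = +3339.9178 rpm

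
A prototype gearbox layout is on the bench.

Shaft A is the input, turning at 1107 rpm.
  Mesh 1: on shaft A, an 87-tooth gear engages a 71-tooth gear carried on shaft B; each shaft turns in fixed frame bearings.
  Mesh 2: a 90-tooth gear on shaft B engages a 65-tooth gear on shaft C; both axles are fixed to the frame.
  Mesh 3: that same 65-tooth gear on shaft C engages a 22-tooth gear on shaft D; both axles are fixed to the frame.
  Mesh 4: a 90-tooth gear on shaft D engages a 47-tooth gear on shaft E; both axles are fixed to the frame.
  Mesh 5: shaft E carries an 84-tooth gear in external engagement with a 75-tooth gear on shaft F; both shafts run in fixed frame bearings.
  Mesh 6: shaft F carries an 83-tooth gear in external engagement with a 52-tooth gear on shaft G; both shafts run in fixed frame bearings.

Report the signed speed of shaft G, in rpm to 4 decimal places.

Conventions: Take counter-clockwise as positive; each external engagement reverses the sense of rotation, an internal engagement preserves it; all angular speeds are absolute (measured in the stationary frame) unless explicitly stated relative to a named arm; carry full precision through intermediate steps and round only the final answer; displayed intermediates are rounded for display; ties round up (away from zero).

+18996.1581 rpm

recognized (7 fixed axles, 6 meshes): fixed-axis compound train
mesh 1 [87T→71T]: ω = 1107.0000×87/71 = 1356.4648 rpm, sense flips to −
mesh 2 [90T→65T]: ω = 1356.4648×90/65 = 1878.1820 rpm, sense flips to +
mesh 3 [65T→22T]: ω = 1878.1820×65/22 = 5549.1741 rpm, sense flips to −
mesh 4 [90T→47T]: ω = 5549.1741×90/47 = 10626.0781 rpm, sense flips to +
mesh 5 [84T→75T]: ω = 10626.0781×84/75 = 11901.2075 rpm, sense flips to −
mesh 6 [83T→52T]: ω = 11901.2075×83/52 = 18996.1581 rpm, sense flips to +
signed output speed = +18996.1581 rpm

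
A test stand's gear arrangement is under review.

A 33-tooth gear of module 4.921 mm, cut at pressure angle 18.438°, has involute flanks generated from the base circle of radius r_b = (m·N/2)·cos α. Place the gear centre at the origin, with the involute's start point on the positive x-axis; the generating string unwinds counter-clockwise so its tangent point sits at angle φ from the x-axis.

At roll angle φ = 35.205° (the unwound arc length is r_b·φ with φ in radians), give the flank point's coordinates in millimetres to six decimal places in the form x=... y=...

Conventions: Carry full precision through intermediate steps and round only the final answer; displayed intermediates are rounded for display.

topology: single-mesh involute geometry — m = 4.921, N = 33
pitch radius r_p = m·N/2 = 4.921·33/2 = 81.196500
base radius r_b = r_p·cos α = 81.196500·cos 18.438° = 77.028396
roll angle φ = 35.205° = 0.61444316 rad
x = r_b·(cos φ + φ·sin φ) = 90.225155
y = r_b·(sin φ − φ·cos φ) = 5.734413

x=90.225155 y=5.734413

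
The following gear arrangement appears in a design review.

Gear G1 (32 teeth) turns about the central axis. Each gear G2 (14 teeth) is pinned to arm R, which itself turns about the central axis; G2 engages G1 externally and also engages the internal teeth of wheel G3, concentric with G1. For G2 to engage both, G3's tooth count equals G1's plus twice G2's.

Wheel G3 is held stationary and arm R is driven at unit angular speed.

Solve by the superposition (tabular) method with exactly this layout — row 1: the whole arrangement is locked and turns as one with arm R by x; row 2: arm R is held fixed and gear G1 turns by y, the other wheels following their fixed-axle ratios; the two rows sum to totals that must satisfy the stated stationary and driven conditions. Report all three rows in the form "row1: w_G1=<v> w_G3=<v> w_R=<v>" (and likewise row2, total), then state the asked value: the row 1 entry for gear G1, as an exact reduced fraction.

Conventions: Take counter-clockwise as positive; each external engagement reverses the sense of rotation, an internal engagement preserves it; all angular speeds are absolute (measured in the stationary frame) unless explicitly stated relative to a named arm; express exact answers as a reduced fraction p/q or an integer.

topology: planetary set — G1 32T / G2 14T / G3 60T, arm = carrier (Willis)
superposition row 1 [locked train]: every member turns x
row 2: sun turns y, ring = −(32/60)·y, arm 0
boundary: total ω_ring = x − (32/60)·y = 0 and total ω_arm = x = 1  ⇒  y = 15/8, x = 1
row 2 ring = −(32/60)·15/8 = -1
totals (row 1 + row 2): sun 1 + 15/8 = 23/8, ring 1 + (-1) = 0, arm 1 + 0 = 1
asked cell (row1, sun) = 1

row1: w_G1=1 w_G3=1 w_R=1
row2: w_G1=15/8 w_G3=-1 w_R=0
total: w_G1=23/8 w_G3=0 w_R=1
asked value: 1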